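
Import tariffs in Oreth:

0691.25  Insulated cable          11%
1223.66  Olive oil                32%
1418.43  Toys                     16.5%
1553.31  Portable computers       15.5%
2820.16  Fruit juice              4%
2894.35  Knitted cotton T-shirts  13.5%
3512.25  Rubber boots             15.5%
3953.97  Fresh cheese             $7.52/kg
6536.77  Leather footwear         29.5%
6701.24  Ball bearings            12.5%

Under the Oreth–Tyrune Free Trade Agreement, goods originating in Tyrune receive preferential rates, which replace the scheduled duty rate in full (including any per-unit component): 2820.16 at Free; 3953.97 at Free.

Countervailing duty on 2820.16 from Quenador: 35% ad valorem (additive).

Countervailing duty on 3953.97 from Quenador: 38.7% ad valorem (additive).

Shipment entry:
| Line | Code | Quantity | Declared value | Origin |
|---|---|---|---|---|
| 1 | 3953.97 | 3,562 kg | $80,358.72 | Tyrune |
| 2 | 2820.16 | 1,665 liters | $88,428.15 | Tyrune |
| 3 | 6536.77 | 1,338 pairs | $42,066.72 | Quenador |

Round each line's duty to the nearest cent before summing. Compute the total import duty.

Line 1 (3953.97, Tyrune, 3,562 kg, $80,358.72):
Base rate for 3953.97 is $7.52/kg.
Origin Tyrune qualifies under the Oreth–Tyrune agreement and 3953.97 is covered: preferential rate Free applies instead.
The additional-duty order on 3953.97 targets Quenador, not Tyrune; it does not apply.
Duty = $80,358.72 × 0% = $0.00.
Line 2 (2820.16, Tyrune, 1,665 liters, $88,428.15):
Base rate for 2820.16 is 4%.
Origin Tyrune qualifies under the Oreth–Tyrune agreement and 2820.16 is covered: preferential rate Free applies instead.
The additional-duty order on 2820.16 targets Quenador, not Tyrune; it does not apply.
Duty = $88,428.15 × 0% = $0.00.
Line 3 (6536.77, Quenador, 1,338 pairs, $42,066.72):
Base rate for 6536.77 is 29.5%.
Duty = $42,066.72 × 29.5% = $12,409.68.
Total = $0.00 + $0.00 + $12,409.68 = $12,409.68.

$12,409.68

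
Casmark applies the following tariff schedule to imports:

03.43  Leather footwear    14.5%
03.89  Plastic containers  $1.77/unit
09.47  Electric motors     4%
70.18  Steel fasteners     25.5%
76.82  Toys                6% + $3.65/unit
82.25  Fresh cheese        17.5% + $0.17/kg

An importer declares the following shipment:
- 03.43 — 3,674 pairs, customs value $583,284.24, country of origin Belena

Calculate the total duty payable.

Line 1 (03.43, Belena, 3,674 pairs, $583,284.24):
Base rate for 03.43 is 14.5%.
Duty = $583,284.24 × 14.5% = $84,576.21.

$84,576.21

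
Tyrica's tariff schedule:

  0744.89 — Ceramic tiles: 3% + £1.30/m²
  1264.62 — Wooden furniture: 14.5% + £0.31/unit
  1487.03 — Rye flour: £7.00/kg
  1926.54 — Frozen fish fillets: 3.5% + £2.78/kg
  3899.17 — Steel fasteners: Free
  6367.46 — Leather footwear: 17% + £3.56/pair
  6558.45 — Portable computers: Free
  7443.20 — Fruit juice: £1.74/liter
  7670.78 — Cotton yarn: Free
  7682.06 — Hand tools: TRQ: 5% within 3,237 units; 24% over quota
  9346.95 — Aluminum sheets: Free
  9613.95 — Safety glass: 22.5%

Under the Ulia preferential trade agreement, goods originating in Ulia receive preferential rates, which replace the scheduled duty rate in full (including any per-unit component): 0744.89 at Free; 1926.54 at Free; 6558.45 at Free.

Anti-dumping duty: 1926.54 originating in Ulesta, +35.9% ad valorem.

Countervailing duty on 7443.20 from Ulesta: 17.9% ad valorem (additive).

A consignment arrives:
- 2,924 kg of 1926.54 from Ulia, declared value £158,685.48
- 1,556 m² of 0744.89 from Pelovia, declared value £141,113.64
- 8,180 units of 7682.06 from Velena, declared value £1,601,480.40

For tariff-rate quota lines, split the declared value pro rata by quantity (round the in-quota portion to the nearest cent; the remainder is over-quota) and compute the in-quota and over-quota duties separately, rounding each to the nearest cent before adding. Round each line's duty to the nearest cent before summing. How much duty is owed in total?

£270,200.93

Line 1 (1926.54, Ulia, 2,924 kg, £158,685.48):
Base rate for 1926.54 is 3.5% + £2.78/kg.
Origin Ulia qualifies under the Tyrica–Ulia agreement and 1926.54 is covered: preferential rate Free applies instead.
The additional-duty order on 1926.54 targets Ulesta, not Ulia; it does not apply.
Duty = £158,685.48 × 0% = £0.00.
Line 2 (0744.89, Pelovia, 1,556 m², £141,113.64):
Base rate for 0744.89 is 3% + £1.30/m².
0744.89 has an FTA preferential rate, but origin Pelovia is not Ulia; base rate stands.
Duty = £141,113.64 × 3% + 1,556 × £1.30 = £6,256.21.
Line 3 (7682.06, Velena, 8,180 units, £1,601,480.40):
Code 7682.06 is under a tariff-rate quota (threshold 3,237 units). In-quota: 3,237 units at 5%; over-quota: 4,943 units at 24%.
Pro-rata value split: in-quota = £1,601,480.40 × 3,237/8,180 = £633,739.86; over-quota = £1,601,480.40 − £633,739.86 = £967,740.54.
In-quota duty = £633,739.86 × 5% = £31,686.99. Over-quota duty = £967,740.54 × 24% = £232,257.73.
Line duty = £31,686.99 + £232,257.73 = £263,944.72.
Total = £0.00 + £6,256.21 + £263,944.72 = £270,200.93.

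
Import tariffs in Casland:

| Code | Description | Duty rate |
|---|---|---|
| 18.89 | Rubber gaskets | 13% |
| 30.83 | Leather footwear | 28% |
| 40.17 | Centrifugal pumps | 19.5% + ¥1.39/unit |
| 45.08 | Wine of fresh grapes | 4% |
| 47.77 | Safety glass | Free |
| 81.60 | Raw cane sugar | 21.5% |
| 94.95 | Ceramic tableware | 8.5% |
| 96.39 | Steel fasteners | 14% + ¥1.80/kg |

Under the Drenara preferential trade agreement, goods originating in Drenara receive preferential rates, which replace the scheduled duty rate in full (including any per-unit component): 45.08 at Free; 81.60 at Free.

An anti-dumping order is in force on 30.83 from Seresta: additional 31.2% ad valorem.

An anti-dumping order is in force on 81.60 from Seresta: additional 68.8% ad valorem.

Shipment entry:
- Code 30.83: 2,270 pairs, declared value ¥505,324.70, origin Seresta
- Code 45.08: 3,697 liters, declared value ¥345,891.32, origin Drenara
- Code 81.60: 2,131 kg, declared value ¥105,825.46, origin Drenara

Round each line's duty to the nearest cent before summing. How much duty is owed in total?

Line 1 (30.83, Seresta, 2,270 pairs, ¥505,324.70):
Base rate for 30.83 is 28%.
Additional duty on 30.83 from Seresta: +31.2%. Applied ad valorem rate: 28% + 31.2% = 59.2%.
Duty = ¥505,324.70 × 59.2% = ¥299,152.22.
Line 2 (45.08, Drenara, 3,697 liters, ¥345,891.32):
Base rate for 45.08 is 4%.
Origin Drenara qualifies under the Casland–Drenara agreement and 45.08 is covered: preferential rate Free applies instead.
Duty = ¥345,891.32 × 0% = ¥0.00.
Line 3 (81.60, Drenara, 2,131 kg, ¥105,825.46):
Base rate for 81.60 is 21.5%.
Origin Drenara qualifies under the Casland–Drenara agreement and 81.60 is covered: preferential rate Free applies instead.
The additional-duty order on 81.60 targets Seresta, not Drenara; it does not apply.
Duty = ¥105,825.46 × 0% = ¥0.00.
Total = ¥299,152.22 + ¥0.00 + ¥0.00 = ¥299,152.22.

¥299,152.22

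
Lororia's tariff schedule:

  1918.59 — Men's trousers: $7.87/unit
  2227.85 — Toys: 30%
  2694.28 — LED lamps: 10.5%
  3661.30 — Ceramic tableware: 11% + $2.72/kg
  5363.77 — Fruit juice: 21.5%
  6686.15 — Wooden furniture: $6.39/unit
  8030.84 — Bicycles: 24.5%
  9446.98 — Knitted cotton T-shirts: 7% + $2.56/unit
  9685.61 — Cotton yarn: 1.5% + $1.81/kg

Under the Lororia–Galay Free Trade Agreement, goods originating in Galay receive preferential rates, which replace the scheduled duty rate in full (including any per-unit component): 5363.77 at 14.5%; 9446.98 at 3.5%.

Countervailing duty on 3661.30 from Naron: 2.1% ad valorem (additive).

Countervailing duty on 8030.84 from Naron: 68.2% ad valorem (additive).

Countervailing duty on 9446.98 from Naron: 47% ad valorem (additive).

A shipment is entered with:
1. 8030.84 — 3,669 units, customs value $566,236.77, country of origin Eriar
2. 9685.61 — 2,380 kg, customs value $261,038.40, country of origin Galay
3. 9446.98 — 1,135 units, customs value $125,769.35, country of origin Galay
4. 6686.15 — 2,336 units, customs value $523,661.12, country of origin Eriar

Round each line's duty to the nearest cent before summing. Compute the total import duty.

Line 1 (8030.84, Eriar, 3,669 units, $566,236.77):
Base rate for 8030.84 is 24.5%.
The additional-duty order on 8030.84 targets Naron, not Eriar; it does not apply.
Duty = $566,236.77 × 24.5% = $138,728.01.
Line 2 (9685.61, Galay, 2,380 kg, $261,038.40):
Base rate for 9685.61 is 1.5% + $1.81/kg.
Origin Galay is the FTA partner but 9685.61 is not on the preference list; base rate stands.
Duty = $261,038.40 × 1.5% + 2,380 × $1.81 = $8,223.38.
Line 3 (9446.98, Galay, 1,135 units, $125,769.35):
Base rate for 9446.98 is 7% + $2.56/unit.
Origin Galay qualifies under the Lororia–Galay agreement and 9446.98 is covered: preferential rate 3.5% applies instead.
The additional-duty order on 9446.98 targets Naron, not Galay; it does not apply.
Duty = $125,769.35 × 3.5% = $4,401.93.
Line 4 (6686.15, Eriar, 2,336 units, $523,661.12):
Base rate for 6686.15 is $6.39/unit.
Duty = 2,336 × $6.39 = $14,927.04.
Total = $138,728.01 + $8,223.38 + $4,401.93 + $14,927.04 = $166,280.36.

$166,280.36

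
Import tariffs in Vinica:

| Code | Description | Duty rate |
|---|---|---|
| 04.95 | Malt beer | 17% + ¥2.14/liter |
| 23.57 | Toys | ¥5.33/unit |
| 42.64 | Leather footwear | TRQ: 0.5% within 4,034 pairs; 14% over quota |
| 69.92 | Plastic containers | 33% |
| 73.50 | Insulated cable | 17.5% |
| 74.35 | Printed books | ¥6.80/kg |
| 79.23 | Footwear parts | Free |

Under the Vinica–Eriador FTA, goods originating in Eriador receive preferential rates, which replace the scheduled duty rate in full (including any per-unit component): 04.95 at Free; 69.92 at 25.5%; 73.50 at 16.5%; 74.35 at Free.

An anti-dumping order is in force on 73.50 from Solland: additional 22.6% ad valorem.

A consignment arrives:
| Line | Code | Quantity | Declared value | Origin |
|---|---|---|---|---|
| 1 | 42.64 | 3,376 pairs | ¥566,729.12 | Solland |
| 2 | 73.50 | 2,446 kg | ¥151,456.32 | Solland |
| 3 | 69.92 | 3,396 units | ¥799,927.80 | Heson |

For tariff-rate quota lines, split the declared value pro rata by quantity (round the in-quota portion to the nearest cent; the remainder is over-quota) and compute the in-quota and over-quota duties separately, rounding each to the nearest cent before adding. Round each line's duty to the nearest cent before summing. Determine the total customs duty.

Line 1 (42.64, Solland, 3,376 pairs, ¥566,729.12):
Code 42.64 is under a tariff-rate quota (threshold 4,034 pairs). Quantity 3,376 pairs is within the quota, so the in-quota rate 0.5% applies to the full value.
Duty = ¥566,729.12 × 0.5% = ¥2,833.65.
Line 2 (73.50, Solland, 2,446 kg, ¥151,456.32):
Base rate for 73.50 is 17.5%.
73.50 has an FTA preferential rate, but origin Solland is not Eriador; base rate stands.
Additional duty on 73.50 from Solland: +22.6%. Applied ad valorem rate: 17.5% + 22.6% = 40.1%.
Duty = ¥151,456.32 × 40.1% = ¥60,733.98.
Line 3 (69.92, Heson, 3,396 units, ¥799,927.80):
Base rate for 69.92 is 33%.
69.92 has an FTA preferential rate, but origin Heson is not Eriador; base rate stands.
Duty = ¥799,927.80 × 33% = ¥263,976.17.
Total = ¥2,833.65 + ¥60,733.98 + ¥263,976.17 = ¥327,543.80.

¥327,543.80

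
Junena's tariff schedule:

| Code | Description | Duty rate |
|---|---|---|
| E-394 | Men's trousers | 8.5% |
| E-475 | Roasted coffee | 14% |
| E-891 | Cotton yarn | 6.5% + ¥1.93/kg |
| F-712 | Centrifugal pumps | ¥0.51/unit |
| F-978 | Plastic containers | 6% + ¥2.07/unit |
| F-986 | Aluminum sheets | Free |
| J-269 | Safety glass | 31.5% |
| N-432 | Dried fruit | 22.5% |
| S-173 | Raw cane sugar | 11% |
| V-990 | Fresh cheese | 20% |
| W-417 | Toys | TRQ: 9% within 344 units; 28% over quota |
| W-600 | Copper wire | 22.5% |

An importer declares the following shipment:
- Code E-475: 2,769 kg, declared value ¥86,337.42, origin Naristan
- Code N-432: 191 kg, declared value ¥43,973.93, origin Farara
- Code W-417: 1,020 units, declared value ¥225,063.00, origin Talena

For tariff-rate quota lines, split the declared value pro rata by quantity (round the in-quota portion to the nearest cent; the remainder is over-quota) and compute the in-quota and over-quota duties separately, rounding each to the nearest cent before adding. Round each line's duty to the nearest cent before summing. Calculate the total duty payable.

Line 1 (E-475, Naristan, 2,769 kg, ¥86,337.42):
Base rate for E-475 is 14%.
Duty = ¥86,337.42 × 14% = ¥12,087.24.
Line 2 (N-432, Farara, 191 kg, ¥43,973.93):
Base rate for N-432 is 22.5%.
Duty = ¥43,973.93 × 22.5% = ¥9,894.13.
Line 3 (W-417, Talena, 1,020 units, ¥225,063.00):
Code W-417 is under a tariff-rate quota (threshold 344 units). In-quota: 344 units at 9%; over-quota: 676 units at 28%.
Pro-rata value split: in-quota = ¥225,063.00 × 344/1,020 = ¥75,903.60; over-quota = ¥225,063.00 − ¥75,903.60 = ¥149,159.40.
In-quota duty = ¥75,903.60 × 9% = ¥6,831.32. Over-quota duty = ¥149,159.40 × 28% = ¥41,764.63.
Line duty = ¥6,831.32 + ¥41,764.63 = ¥48,595.95.
Total = ¥12,087.24 + ¥9,894.13 + ¥48,595.95 = ¥70,577.32.

¥70,577.32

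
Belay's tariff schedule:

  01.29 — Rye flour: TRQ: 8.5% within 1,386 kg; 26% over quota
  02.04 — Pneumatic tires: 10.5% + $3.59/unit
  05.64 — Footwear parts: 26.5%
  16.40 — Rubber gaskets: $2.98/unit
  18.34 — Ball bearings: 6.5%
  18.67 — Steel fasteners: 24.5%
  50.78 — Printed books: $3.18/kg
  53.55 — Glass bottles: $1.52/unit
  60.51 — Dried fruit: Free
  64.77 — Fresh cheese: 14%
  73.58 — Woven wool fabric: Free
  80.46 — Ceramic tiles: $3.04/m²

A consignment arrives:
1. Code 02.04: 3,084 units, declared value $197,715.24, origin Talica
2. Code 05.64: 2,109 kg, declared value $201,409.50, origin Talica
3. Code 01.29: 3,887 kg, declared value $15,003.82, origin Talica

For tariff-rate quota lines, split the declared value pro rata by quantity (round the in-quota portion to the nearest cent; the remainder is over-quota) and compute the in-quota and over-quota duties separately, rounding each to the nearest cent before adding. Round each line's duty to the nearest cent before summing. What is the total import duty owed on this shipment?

Line 1 (02.04, Talica, 3,084 units, $197,715.24):
Base rate for 02.04 is 10.5% + $3.59/unit.
Duty = $197,715.24 × 10.5% + 3,084 × $3.59 = $31,831.66.
Line 2 (05.64, Talica, 2,109 kg, $201,409.50):
Base rate for 05.64 is 26.5%.
Duty = $201,409.50 × 26.5% = $53,373.52.
Line 3 (01.29, Talica, 3,887 kg, $15,003.82):
Code 01.29 is under a tariff-rate quota (threshold 1,386 kg). In-quota: 1,386 kg at 8.5%; over-quota: 2,501 kg at 26%.
Pro-rata value split: in-quota = $15,003.82 × 1,386/3,887 = $5,349.96; over-quota = $15,003.82 − $5,349.96 = $9,653.86.
In-quota duty = $5,349.96 × 8.5% = $454.75. Over-quota duty = $9,653.86 × 26% = $2,510.00.
Line duty = $454.75 + $2,510.00 = $2,964.75.
Total = $31,831.66 + $53,373.52 + $2,964.75 = $88,169.93.

$88,169.93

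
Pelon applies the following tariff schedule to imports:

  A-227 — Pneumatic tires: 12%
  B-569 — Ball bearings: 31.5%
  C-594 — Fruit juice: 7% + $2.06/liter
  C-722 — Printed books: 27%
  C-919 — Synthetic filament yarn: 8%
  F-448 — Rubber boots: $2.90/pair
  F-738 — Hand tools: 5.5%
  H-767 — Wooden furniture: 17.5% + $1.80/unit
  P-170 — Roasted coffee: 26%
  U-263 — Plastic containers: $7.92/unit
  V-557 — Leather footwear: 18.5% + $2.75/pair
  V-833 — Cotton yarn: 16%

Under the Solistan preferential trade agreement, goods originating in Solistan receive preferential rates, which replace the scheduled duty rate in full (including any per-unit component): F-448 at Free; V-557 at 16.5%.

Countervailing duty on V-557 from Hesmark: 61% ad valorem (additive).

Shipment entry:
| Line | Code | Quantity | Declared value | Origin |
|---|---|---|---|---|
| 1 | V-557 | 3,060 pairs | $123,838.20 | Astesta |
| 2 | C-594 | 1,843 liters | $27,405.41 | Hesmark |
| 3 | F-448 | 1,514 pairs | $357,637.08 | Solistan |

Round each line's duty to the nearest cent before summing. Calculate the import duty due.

$37,040.03

Line 1 (V-557, Astesta, 3,060 pairs, $123,838.20):
Base rate for V-557 is 18.5% + $2.75/pair.
V-557 has an FTA preferential rate, but origin Astesta is not Solistan; base rate stands.
The additional-duty order on V-557 targets Hesmark, not Astesta; it does not apply.
Duty = $123,838.20 × 18.5% + 3,060 × $2.75 = $31,325.07.
Line 2 (C-594, Hesmark, 1,843 liters, $27,405.41):
Base rate for C-594 is 7% + $2.06/liter.
Duty = $27,405.41 × 7% + 1,843 × $2.06 = $5,714.96.
Line 3 (F-448, Solistan, 1,514 pairs, $357,637.08):
Base rate for F-448 is $2.90/pair.
Origin Solistan qualifies under the Pelon–Solistan agreement and F-448 is covered: preferential rate Free applies instead.
Duty = $357,637.08 × 0% = $0.00.
Total = $31,325.07 + $5,714.96 + $0.00 = $37,040.03.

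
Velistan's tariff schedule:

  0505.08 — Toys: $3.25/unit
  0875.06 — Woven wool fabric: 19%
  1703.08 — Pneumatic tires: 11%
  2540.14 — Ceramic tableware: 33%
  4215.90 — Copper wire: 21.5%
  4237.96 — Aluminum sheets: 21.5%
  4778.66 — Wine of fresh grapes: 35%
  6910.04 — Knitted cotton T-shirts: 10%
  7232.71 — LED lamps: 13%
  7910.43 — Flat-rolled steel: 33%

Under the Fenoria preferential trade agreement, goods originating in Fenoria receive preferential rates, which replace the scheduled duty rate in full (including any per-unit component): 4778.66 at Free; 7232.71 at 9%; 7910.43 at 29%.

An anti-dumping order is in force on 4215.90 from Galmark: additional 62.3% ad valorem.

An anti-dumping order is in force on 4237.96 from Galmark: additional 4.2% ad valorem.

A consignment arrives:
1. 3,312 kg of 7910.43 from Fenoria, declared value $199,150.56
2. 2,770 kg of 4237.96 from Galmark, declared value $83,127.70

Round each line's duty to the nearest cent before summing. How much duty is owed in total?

Line 1 (7910.43, Fenoria, 3,312 kg, $199,150.56):
Base rate for 7910.43 is 33%.
Origin Fenoria qualifies under the Velistan–Fenoria agreement and 7910.43 is covered: preferential rate 29% applies instead.
Duty = $199,150.56 × 29% = $57,753.66.
Line 2 (4237.96, Galmark, 2,770 kg, $83,127.70):
Base rate for 4237.96 is 21.5%.
Additional duty on 4237.96 from Galmark: +4.2%. Applied ad valorem rate: 21.5% + 4.2% = 25.7%.
Duty = $83,127.70 × 25.7% = $21,363.82.
Total = $57,753.66 + $21,363.82 = $79,117.48.

$79,117.48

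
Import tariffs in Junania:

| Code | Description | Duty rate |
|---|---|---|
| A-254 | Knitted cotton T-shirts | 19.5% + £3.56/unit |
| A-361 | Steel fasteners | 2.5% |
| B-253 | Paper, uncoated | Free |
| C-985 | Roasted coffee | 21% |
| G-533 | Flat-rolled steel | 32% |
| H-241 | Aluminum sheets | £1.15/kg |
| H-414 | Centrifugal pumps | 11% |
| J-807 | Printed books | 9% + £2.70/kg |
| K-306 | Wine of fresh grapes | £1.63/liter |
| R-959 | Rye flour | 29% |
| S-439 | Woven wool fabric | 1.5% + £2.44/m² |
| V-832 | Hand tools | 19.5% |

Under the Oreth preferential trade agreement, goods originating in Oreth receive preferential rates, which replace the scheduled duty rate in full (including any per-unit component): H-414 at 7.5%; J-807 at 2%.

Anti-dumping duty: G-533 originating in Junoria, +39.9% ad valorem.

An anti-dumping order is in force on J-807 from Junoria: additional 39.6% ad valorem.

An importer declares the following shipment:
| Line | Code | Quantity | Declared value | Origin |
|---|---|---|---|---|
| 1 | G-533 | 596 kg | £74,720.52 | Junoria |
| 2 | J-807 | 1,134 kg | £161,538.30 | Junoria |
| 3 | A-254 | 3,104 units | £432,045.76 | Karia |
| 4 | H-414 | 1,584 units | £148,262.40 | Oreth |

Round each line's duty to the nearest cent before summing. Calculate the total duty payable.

£241,712.30

Line 1 (G-533, Junoria, 596 kg, £74,720.52):
Base rate for G-533 is 32%.
Additional duty on G-533 from Junoria: +39.9%. Applied ad valorem rate: 32% + 39.9% = 71.9%.
Duty = £74,720.52 × 71.9% = £53,724.05.
Line 2 (J-807, Junoria, 1,134 kg, £161,538.30):
Base rate for J-807 is 9% + £2.70/kg.
J-807 has an FTA preferential rate, but origin Junoria is not Oreth; base rate stands.
Additional duty on J-807 from Junoria: +39.6%. Applied ad valorem rate: 9% + 39.6% = 48.6%.
Duty = £161,538.30 × 48.6% + 1,134 × £2.70 = £81,569.41.
Line 3 (A-254, Karia, 3,104 units, £432,045.76):
Base rate for A-254 is 19.5% + £3.56/unit.
Duty = £432,045.76 × 19.5% + 3,104 × £3.56 = £95,299.16.
Line 4 (H-414, Oreth, 1,584 units, £148,262.40):
Base rate for H-414 is 11%.
Origin Oreth qualifies under the Junania–Oreth agreement and H-414 is covered: preferential rate 7.5% applies instead.
Duty = £148,262.40 × 7.5% = £11,119.68.
Total = £53,724.05 + £81,569.41 + £95,299.16 + £11,119.68 = £241,712.30.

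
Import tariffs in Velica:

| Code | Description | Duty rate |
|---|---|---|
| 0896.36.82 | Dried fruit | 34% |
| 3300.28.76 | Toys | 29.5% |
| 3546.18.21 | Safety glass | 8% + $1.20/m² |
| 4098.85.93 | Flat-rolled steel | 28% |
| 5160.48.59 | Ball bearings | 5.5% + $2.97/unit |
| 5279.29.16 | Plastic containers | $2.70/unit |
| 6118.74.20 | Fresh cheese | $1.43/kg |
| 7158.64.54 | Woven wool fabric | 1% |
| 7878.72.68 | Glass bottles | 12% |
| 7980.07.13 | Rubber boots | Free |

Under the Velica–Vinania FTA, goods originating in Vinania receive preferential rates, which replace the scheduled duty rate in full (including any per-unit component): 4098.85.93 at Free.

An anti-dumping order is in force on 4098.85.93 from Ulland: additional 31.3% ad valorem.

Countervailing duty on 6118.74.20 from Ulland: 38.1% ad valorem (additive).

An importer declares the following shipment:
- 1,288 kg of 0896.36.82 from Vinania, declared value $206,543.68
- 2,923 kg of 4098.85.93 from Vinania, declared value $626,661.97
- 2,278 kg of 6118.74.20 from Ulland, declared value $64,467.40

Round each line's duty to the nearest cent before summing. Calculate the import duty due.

$98,044.47

Line 1 (0896.36.82, Vinania, 1,288 kg, $206,543.68):
Base rate for 0896.36.82 is 34%.
Origin Vinania is the FTA partner but 0896.36.82 is not on the preference list; base rate stands.
Duty = $206,543.68 × 34% = $70,224.85.
Line 2 (4098.85.93, Vinania, 2,923 kg, $626,661.97):
Base rate for 4098.85.93 is 28%.
Origin Vinania qualifies under the Velica–Vinania agreement and 4098.85.93 is covered: preferential rate Free applies instead.
The additional-duty order on 4098.85.93 targets Ulland, not Vinania; it does not apply.
Duty = $626,661.97 × 0% = $0.00.
Line 3 (6118.74.20, Ulland, 2,278 kg, $64,467.40):
Base rate for 6118.74.20 is $1.43/kg.
Additional duty on 6118.74.20 from Ulland: +38.1% ad valorem. Applied ad valorem rate = 38.1%.
Duty = $64,467.40 × 38.1% + 2,278 × $1.43 = $27,819.62.
Total = $70,224.85 + $0.00 + $27,819.62 = $98,044.47.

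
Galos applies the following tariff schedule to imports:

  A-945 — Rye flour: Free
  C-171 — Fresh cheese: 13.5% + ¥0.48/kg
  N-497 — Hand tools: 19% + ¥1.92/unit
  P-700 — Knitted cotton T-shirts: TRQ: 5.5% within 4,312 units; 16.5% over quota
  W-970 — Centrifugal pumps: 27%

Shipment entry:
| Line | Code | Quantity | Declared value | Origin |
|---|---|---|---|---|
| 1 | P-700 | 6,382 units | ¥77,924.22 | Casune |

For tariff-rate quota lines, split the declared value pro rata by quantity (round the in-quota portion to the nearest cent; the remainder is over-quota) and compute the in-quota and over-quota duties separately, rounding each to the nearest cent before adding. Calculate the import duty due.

¥7,066.05

Line 1 (P-700, Casune, 6,382 units, ¥77,924.22):
Code P-700 is under a tariff-rate quota (threshold 4,312 units). In-quota: 4,312 units at 5.5%; over-quota: 2,070 units at 16.5%.
Pro-rata value split: in-quota = ¥77,924.22 × 4,312/6,382 = ¥52,649.52; over-quota = ¥77,924.22 − ¥52,649.52 = ¥25,274.70.
In-quota duty = ¥52,649.52 × 5.5% = ¥2,895.72. Over-quota duty = ¥25,274.70 × 16.5% = ¥4,170.33.
Line duty = ¥2,895.72 + ¥4,170.33 = ¥7,066.05.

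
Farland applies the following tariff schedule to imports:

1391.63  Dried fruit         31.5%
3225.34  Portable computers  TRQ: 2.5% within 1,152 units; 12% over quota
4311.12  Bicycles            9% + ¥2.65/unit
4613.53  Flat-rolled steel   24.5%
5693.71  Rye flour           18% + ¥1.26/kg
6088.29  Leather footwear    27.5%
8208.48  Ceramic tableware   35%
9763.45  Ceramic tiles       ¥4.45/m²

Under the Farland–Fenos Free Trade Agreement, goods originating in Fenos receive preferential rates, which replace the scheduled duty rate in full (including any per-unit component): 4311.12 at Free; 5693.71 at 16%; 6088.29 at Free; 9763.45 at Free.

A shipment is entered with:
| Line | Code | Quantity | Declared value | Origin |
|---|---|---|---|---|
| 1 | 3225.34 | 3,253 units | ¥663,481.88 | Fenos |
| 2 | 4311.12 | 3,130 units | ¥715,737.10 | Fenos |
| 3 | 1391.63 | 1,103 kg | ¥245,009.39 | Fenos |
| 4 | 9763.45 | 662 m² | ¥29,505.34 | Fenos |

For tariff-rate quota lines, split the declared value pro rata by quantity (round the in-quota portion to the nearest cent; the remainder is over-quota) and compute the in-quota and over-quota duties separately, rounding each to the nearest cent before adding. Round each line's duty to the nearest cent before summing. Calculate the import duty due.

Line 1 (3225.34, Fenos, 3,253 units, ¥663,481.88):
Code 3225.34 is under a tariff-rate quota (threshold 1,152 units). In-quota: 1,152 units at 2.5%; over-quota: 2,101 units at 12%.
Pro-rata value split: in-quota = ¥663,481.88 × 1,152/3,253 = ¥234,961.92; over-quota = ¥663,481.88 − ¥234,961.92 = ¥428,519.96.
In-quota duty = ¥234,961.92 × 2.5% = ¥5,874.05. Over-quota duty = ¥428,519.96 × 12% = ¥51,422.40.
Line duty = ¥5,874.05 + ¥51,422.40 = ¥57,296.45.
Line 2 (4311.12, Fenos, 3,130 units, ¥715,737.10):
Base rate for 4311.12 is 9% + ¥2.65/unit.
Origin Fenos qualifies under the Farland–Fenos agreement and 4311.12 is covered: preferential rate Free applies instead.
Duty = ¥715,737.10 × 0% = ¥0.00.
Line 3 (1391.63, Fenos, 1,103 kg, ¥245,009.39):
Base rate for 1391.63 is 31.5%.
Origin Fenos is the FTA partner but 1391.63 is not on the preference list; base rate stands.
Duty = ¥245,009.39 × 31.5% = ¥77,177.96.
Line 4 (9763.45, Fenos, 662 m², ¥29,505.34):
Base rate for 9763.45 is ¥4.45/m².
Origin Fenos qualifies under the Farland–Fenos agreement and 9763.45 is covered: preferential rate Free applies instead.
Duty = ¥29,505.34 × 0% = ¥0.00.
Total = ¥57,296.45 + ¥0.00 + ¥77,177.96 + ¥0.00 = ¥134,474.41.

¥134,474.41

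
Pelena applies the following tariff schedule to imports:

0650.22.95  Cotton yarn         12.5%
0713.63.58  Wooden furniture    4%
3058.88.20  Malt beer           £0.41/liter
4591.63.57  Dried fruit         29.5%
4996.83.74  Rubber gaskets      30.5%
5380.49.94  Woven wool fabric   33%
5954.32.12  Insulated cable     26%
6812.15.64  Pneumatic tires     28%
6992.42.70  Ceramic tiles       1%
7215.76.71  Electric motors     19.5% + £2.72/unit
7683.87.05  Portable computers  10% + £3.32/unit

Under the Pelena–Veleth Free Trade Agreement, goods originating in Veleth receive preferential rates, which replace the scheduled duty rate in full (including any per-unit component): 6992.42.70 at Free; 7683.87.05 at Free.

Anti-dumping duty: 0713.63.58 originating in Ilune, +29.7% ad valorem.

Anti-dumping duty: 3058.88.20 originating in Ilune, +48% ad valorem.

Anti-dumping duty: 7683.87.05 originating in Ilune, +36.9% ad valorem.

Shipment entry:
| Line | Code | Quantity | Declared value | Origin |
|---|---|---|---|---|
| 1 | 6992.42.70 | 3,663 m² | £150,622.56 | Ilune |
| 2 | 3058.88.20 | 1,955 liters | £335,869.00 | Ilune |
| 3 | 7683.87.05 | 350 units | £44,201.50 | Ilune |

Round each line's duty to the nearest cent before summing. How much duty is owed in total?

£185,417.40

Line 1 (6992.42.70, Ilune, 3,663 m², £150,622.56):
Base rate for 6992.42.70 is 1%.
6992.42.70 has an FTA preferential rate, but origin Ilune is not Veleth; base rate stands.
Duty = £150,622.56 × 1% = £1,506.23.
Line 2 (3058.88.20, Ilune, 1,955 liters, £335,869.00):
Base rate for 3058.88.20 is £0.41/liter.
Additional duty on 3058.88.20 from Ilune: +48% ad valorem. Applied ad valorem rate = 48%.
Duty = £335,869.00 × 48% + 1,955 × £0.41 = £162,018.67.
Line 3 (7683.87.05, Ilune, 350 units, £44,201.50):
Base rate for 7683.87.05 is 10% + £3.32/unit.
7683.87.05 has an FTA preferential rate, but origin Ilune is not Veleth; base rate stands.
Additional duty on 7683.87.05 from Ilune: +36.9%. Applied ad valorem rate: 10% + 36.9% = 46.9%.
Duty = £44,201.50 × 46.9% + 350 × £3.32 = £21,892.50.
Total = £1,506.23 + £162,018.67 + £21,892.50 = £185,417.40.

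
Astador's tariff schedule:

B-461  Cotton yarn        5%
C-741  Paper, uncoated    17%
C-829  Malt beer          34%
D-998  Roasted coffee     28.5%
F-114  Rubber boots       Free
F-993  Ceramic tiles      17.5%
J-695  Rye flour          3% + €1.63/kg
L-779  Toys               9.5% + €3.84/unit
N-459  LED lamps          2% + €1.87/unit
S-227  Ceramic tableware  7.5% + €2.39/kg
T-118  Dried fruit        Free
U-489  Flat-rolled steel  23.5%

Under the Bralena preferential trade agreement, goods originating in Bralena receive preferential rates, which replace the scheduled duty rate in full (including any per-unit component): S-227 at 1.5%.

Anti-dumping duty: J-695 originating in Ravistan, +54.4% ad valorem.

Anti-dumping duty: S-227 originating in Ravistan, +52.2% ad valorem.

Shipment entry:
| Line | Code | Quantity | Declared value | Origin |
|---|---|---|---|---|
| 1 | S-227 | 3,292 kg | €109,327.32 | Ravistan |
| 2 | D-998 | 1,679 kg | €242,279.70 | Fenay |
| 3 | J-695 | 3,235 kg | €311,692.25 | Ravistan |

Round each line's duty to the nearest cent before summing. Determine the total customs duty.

Line 1 (S-227, Ravistan, 3,292 kg, €109,327.32):
Base rate for S-227 is 7.5% + €2.39/kg.
S-227 has an FTA preferential rate, but origin Ravistan is not Bralena; base rate stands.
Additional duty on S-227 from Ravistan: +52.2%. Applied ad valorem rate: 7.5% + 52.2% = 59.7%.
Duty = €109,327.32 × 59.7% + 3,292 × €2.39 = €73,136.29.
Line 2 (D-998, Fenay, 1,679 kg, €242,279.70):
Base rate for D-998 is 28.5%.
Duty = €242,279.70 × 28.5% = €69,049.71.
Line 3 (J-695, Ravistan, 3,235 kg, €311,692.25):
Base rate for J-695 is 3% + €1.63/kg.
Additional duty on J-695 from Ravistan: +54.4%. Applied ad valorem rate: 3% + 54.4% = 57.4%.
Duty = €311,692.25 × 57.4% + 3,235 × €1.63 = €184,184.40.
Total = €73,136.29 + €69,049.71 + €184,184.40 = €326,370.40.

€326,370.40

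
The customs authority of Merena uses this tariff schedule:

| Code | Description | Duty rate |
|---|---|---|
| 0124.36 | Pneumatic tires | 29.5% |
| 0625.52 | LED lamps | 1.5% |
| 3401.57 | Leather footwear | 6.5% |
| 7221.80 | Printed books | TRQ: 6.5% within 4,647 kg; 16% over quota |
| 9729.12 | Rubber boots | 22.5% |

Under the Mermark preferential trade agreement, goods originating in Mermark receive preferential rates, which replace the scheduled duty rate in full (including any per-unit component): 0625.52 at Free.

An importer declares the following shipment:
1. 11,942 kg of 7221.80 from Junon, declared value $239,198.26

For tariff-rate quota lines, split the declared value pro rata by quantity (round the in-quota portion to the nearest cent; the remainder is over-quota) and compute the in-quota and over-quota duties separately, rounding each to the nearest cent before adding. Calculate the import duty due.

Line 1 (7221.80, Junon, 11,942 kg, $239,198.26):
Code 7221.80 is under a tariff-rate quota (threshold 4,647 kg). In-quota: 4,647 kg at 6.5%; over-quota: 7,295 kg at 16%.
Pro-rata value split: in-quota = $239,198.26 × 4,647/11,942 = $93,079.41; over-quota = $239,198.26 − $93,079.41 = $146,118.85.
In-quota duty = $93,079.41 × 6.5% = $6,050.16. Over-quota duty = $146,118.85 × 16% = $23,379.02.
Line duty = $6,050.16 + $23,379.02 = $29,429.18.

$29,429.18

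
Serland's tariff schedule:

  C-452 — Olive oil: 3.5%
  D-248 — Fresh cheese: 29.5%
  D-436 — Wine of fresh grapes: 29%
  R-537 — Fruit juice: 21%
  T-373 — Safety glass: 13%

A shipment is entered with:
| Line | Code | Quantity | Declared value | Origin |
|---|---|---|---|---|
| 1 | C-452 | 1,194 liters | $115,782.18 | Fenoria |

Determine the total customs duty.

$4,052.38

Line 1 (C-452, Fenoria, 1,194 liters, $115,782.18):
Base rate for C-452 is 3.5%.
Duty = $115,782.18 × 3.5% = $4,052.38.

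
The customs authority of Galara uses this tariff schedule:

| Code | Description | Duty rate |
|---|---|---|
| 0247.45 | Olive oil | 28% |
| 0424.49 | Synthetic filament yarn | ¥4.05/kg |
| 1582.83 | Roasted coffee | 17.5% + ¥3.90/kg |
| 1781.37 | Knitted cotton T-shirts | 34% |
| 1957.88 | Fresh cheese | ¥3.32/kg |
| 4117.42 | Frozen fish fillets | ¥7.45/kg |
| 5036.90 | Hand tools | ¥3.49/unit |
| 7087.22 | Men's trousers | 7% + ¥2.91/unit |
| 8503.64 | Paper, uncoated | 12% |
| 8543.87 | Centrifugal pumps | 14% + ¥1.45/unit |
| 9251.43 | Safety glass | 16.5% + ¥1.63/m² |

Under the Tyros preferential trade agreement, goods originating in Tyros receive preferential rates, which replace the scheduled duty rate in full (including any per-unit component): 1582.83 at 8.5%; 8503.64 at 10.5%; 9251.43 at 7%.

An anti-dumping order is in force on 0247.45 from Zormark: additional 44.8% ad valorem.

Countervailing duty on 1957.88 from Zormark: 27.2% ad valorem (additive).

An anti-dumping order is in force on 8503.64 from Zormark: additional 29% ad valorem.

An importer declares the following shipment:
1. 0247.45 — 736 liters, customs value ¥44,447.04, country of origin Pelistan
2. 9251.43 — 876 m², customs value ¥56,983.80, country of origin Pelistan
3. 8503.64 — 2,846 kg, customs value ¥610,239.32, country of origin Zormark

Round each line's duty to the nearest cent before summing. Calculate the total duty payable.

Line 1 (0247.45, Pelistan, 736 liters, ¥44,447.04):
Base rate for 0247.45 is 28%.
The additional-duty order on 0247.45 targets Zormark, not Pelistan; it does not apply.
Duty = ¥44,447.04 × 28% = ¥12,445.17.
Line 2 (9251.43, Pelistan, 876 m², ¥56,983.80):
Base rate for 9251.43 is 16.5% + ¥1.63/m².
9251.43 has an FTA preferential rate, but origin Pelistan is not Tyros; base rate stands.
Duty = ¥56,983.80 × 16.5% + 876 × ¥1.63 = ¥10,830.21.
Line 3 (8503.64, Zormark, 2,846 kg, ¥610,239.32):
Base rate for 8503.64 is 12%.
8503.64 has an FTA preferential rate, but origin Zormark is not Tyros; base rate stands.
Additional duty on 8503.64 from Zormark: +29%. Applied ad valorem rate: 12% + 29% = 41%.
Duty = ¥610,239.32 × 41% = ¥250,198.12.
Total = ¥12,445.17 + ¥10,830.21 + ¥250,198.12 = ¥273,473.50.

¥273,473.50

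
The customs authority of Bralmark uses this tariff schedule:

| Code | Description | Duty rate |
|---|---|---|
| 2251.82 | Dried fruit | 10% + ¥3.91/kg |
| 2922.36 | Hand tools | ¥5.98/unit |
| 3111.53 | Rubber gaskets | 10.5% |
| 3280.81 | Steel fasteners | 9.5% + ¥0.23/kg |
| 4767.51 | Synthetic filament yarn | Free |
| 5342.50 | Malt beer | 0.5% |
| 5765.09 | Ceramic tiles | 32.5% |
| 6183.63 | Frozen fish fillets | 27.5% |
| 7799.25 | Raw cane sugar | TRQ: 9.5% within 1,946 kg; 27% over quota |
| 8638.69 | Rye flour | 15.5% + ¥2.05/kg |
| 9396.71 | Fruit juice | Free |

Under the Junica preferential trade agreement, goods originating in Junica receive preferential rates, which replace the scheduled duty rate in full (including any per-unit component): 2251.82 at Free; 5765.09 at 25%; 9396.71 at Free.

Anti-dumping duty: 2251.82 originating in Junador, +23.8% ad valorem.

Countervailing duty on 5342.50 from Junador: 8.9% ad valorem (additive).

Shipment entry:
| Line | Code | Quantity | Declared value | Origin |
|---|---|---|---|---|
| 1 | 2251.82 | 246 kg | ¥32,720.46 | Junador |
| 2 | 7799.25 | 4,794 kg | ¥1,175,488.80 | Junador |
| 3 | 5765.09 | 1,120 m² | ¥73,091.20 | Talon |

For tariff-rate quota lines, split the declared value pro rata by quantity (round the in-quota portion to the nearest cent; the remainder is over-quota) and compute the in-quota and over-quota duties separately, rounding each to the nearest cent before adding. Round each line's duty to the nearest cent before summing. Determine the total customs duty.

¥269,655.13

Line 1 (2251.82, Junador, 246 kg, ¥32,720.46):
Base rate for 2251.82 is 10% + ¥3.91/kg.
2251.82 has an FTA preferential rate, but origin Junador is not Junica; base rate stands.
Additional duty on 2251.82 from Junador: +23.8%. Applied ad valorem rate: 10% + 23.8% = 33.8%.
Duty = ¥32,720.46 × 33.8% + 246 × ¥3.91 = ¥12,021.38.
Line 2 (7799.25, Junador, 4,794 kg, ¥1,175,488.80):
Code 7799.25 is under a tariff-rate quota (threshold 1,946 kg). In-quota: 1,946 kg at 9.5%; over-quota: 2,848 kg at 27%.
Pro-rata value split: in-quota = ¥1,175,488.80 × 1,946/4,794 = ¥477,159.20; over-quota = ¥1,175,488.80 − ¥477,159.20 = ¥698,329.60.
In-quota duty = ¥477,159.20 × 9.5% = ¥45,330.12. Over-quota duty = ¥698,329.60 × 27% = ¥188,548.99.
Line duty = ¥45,330.12 + ¥188,548.99 = ¥233,879.11.
Line 3 (5765.09, Talon, 1,120 m², ¥73,091.20):
Base rate for 5765.09 is 32.5%.
5765.09 has an FTA preferential rate, but origin Talon is not Junica; base rate stands.
Duty = ¥73,091.20 × 32.5% = ¥23,754.64.
Total = ¥12,021.38 + ¥233,879.11 + ¥23,754.64 = ¥269,655.13.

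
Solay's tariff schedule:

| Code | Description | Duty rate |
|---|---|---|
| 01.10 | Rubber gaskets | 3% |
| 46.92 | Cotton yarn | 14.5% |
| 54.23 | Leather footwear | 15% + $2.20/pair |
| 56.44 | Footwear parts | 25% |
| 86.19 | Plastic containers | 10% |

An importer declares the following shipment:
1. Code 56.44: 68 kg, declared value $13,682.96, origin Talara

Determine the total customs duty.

$3,420.74

Line 1 (56.44, Talara, 68 kg, $13,682.96):
Base rate for 56.44 is 25%.
Duty = $13,682.96 × 25% = $3,420.74.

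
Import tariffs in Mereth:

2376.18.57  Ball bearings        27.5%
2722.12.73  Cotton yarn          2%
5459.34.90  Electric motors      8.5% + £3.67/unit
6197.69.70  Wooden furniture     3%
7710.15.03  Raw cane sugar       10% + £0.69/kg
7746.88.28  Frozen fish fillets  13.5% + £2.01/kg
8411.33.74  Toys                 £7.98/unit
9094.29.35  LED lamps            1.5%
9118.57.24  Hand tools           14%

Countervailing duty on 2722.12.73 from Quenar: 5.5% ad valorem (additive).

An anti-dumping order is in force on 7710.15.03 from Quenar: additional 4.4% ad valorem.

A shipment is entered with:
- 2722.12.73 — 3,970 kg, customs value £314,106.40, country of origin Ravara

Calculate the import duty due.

£6,282.13

Line 1 (2722.12.73, Ravara, 3,970 kg, £314,106.40):
Base rate for 2722.12.73 is 2%.
The additional-duty order on 2722.12.73 targets Quenar, not Ravara; it does not apply.
Duty = £314,106.40 × 2% = £6,282.13.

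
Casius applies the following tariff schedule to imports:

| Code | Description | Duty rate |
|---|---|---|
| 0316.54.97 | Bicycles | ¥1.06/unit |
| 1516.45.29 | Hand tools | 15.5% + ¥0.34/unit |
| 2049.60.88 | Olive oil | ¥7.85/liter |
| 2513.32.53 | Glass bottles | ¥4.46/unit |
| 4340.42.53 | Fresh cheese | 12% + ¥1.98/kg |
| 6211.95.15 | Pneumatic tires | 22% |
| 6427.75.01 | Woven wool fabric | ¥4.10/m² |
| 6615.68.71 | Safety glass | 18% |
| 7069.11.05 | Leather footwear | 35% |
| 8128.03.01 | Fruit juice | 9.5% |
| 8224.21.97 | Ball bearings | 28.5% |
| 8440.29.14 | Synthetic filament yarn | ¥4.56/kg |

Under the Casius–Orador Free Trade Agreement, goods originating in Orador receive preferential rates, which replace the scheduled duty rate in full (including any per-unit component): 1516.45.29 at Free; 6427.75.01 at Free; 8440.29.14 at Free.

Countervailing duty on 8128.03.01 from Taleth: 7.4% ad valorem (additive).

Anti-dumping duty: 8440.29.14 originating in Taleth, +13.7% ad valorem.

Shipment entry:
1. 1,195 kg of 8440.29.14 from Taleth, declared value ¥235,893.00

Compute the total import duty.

¥37,766.54

Line 1 (8440.29.14, Taleth, 1,195 kg, ¥235,893.00):
Base rate for 8440.29.14 is ¥4.56/kg.
8440.29.14 has an FTA preferential rate, but origin Taleth is not Orador; base rate stands.
Additional duty on 8440.29.14 from Taleth: +13.7% ad valorem. Applied ad valorem rate = 13.7%.
Duty = ¥235,893.00 × 13.7% + 1,195 × ¥4.56 = ¥37,766.54.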